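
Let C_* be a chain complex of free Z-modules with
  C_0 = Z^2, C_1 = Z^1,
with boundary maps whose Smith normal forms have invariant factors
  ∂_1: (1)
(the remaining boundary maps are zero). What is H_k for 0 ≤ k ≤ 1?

H_0: b_0 = 2 − 0 − 1 = 1; torsion from ∂_1 factors > 1: none. So H_0 = Z.
H_1: b_1 = 1 − 1 − 0 = 0; torsion from ∂_2 factors > 1: none. So H_1 = 0.

H_0 = Z,  H_1 = 0.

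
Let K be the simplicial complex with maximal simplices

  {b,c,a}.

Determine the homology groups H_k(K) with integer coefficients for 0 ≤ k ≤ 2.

H_0 = Z,  H_1 = 0,  H_2 = 0.

We work with the vertex ordering a < b < c. The simplices of K, each written with vertices in increasing order, are:

  0-simplices (3): a, b, c
  1-simplices (3): ab, ac, bc
  2-simplices (1): abc

giving chain groups C_0 ≅ Z^3, C_1 ≅ Z^3, C_2 ≅ Z^1.

Boundary ∂_1: C_1 → C_0 maps an edge to its endpoints' difference, ∂[p,q] = q − p.
This gives a 3×3 integer matrix of rank 2; reducing to Smith normal form yields diagonal entries (1,1).

∂_2: C_2 → C_1 maps a triangle to the signed sum of its edges. For instance
  ∂abc = bc − ac + ab.
The resulting 3×1 matrix has rank 1, and its Smith normal form has invariant factors (1).

Now H_k = ker ∂_k / im ∂_{k+1}, so:

  H_0: rank C_0 − rank ∂_1 = 3 − 2 = 1, and the invariant factors of ∂_1 are all 1, so H_0 ≅ Z.
  H_1: rank ker ∂_1 − rank ∂_2 = (3 − 2) − 1 = 0, and the invariant factors of ∂_2 are all 1, so H_1 ≅ 0.
  H_2: rank ker ∂_2 − rank ∂_3 = (1 − 1) − 0 = 0, and there is no ∂_3, so H_2 ≅ 0.

As a check, the Euler characteristic is 3 − 3 + 1 = 1, which agrees with 1 − 0 + 0 = 1.
(K is a triangulation of the 2-simplex.)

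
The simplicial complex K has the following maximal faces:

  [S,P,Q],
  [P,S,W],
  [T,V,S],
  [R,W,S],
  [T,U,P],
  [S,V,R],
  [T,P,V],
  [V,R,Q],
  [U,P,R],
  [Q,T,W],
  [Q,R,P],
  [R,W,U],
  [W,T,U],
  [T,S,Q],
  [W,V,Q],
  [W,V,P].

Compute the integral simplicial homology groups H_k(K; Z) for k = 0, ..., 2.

Order the vertices as P < Q < R < S < T < U < V < W. Listing each simplex with vertices in this order, K has dimension 2 with simplices:

  0-simplices (8): P, Q, R, S, T, U, V, W
  1-simplices (24): PQ, PR, PS, PT, PU, PV, PW, QR, QS, QT, QV, QW, RS, RU, RV, RW, ST, SV, SW, TU, TV, TW, UW, VW
  2-simplices (16): PQR, PQS, PRU, PSW, PTU, PTV, PVW, QRV, QST, QTW, QVW, RSV, RSW, RUW, STV, TUW

Hence C_0 ≅ Z^8, C_1 ≅ Z^24, C_2 ≅ Z^16.

Boundary ∂_1: C_1 → C_0 is given by ∂[p,q] = [q] − [p]. For instance
  ∂PQ = Q − P.
The resulting 8×24 matrix has rank 7, and its Smith normal form has invariant factors (1,1,1,1,1,1,1).

Boundary ∂_2: C_2 → C_1 acts by ∂[p,q,r] = [q,r] − [p,r] + [p,q]. For instance
  ∂QVW = VW − QW + QV,
  ∂PQR = QR − PR + PQ.
The 24×16 boundary matrix has rank 15 and Smith normal form diag(1,1,1,1,1,1,1,1,1,1,1,1,1,1,1).

Now H_k = ker ∂_k / im ∂_{k+1}, so:

  H_0: rank C_0 − rank ∂_1 = 8 − 7 = 1, and the invariant factors of ∂_1 are all 1, so H_0 = Z.
  H_1: rank ker ∂_1 − rank ∂_2 = (24 − 7) − 15 = 2, and the invariant factors of ∂_2 are all 1, so H_1 = Z^2.
  H_2: rank ker ∂_2 − rank ∂_3 = (16 − 15) − 0 = 1, and there is no ∂_3, so H_2 = Z.

As a check, the Euler characteristic is 8 − 24 + 16 = 0, which agrees with 1 − 2 + 1 = 0.

H_0 ≅ Z,  H_1 ≅ Z^2,  H_2 ≅ Z.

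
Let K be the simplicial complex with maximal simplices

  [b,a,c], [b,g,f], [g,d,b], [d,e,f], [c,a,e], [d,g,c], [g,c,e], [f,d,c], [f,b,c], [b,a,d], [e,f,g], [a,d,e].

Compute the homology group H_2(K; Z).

H_2 ≅ 0.

Take the total order a < b < c < d < e < f < g on the vertex set. Then K (dimension 2) consists of the simplices:

  0-simplices (7): a, b, c, d, e, f, g
  1-simplices (18): ab, ac, ad, ae, bc, bd, bf, bg, cd, ce, cf, cg, de, df, dg, ef, eg, fg
  2-simplices (12): abc, abd, ace, ade, bcf, bdg, bfg, cdf, cdg, ceg, def, efg

so the chain groups are C_0 ≅ Z^7, C_1 ≅ Z^18, C_2 ≅ Z^12.

∂_1: C_1 → C_0 is given by ∂[p,q] = [q] − [p].
As a 7×18 matrix over Z this has rank 6, with invariant factors (1,1,1,1,1,1).

Boundary ∂_2: C_2 → C_1 maps a triangle to the signed sum of its edges. For instance
  ∂abc = bc − ac + ab,
  ∂cdf = df − cf + cd.
The resulting 18×12 matrix has rank 12, and its Smith normal form has invariant factors (1,1,1,1,1,1,1,1,1,1,1,2).

From H_k ≅ ker(∂_k) / im(∂_{k+1}) we obtain:

  H_2: rank ker ∂_2 − rank ∂_3 = (12 − 12) − 0 = 0, and there is no ∂_3, so H_2 ≅ 0.

(K is a triangulation of the real projective plane RP^2.)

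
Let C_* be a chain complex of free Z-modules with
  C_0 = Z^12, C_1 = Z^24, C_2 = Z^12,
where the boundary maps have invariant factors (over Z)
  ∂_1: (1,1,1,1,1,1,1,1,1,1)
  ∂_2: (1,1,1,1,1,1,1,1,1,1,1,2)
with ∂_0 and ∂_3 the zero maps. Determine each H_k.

H_0: b_0 = 12 − 0 − 10 = 2; torsion from ∂_1 factors > 1: none. So H_0 = Z^2.
H_1: b_1 = 24 − 10 − 12 = 2; torsion from ∂_2 factors > 1: [2]. So H_1 = Z^2 ⊕ Z_2.
H_2: b_2 = 12 − 12 − 0 = 0; torsion from ∂_3 factors > 1: none. So H_2 = 0.

H_0 = Z^2,  H_1 = Z^2 ⊕ Z_2,  H_2 = 0.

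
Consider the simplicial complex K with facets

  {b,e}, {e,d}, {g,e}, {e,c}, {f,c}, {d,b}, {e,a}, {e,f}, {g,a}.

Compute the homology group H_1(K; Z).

Fix the vertex order a < b < c < d < e < f < g and write every simplex with vertices in increasing order. Then dim K = 1 and the simplices of K are:

  0-simplices (7): a, b, c, d, e, f, g
  1-simplices (9): ae, ag, bd, be, ce, cf, de, ef, eg

Hence C_0 ≅ Z^7, C_1 ≅ Z^9.

Boundary ∂_1: C_1 → C_0 maps an edge to its endpoints' difference, ∂[p,q] = q − p. For instance
  ∂bd = d − b.
The resulting 7×9 matrix has rank 6, and its Smith normal form has invariant factors (1,1,1,1,1,1).

Computing H_k = (kernel of ∂_k) / (image of ∂_{k+1}):

  H_1: rank ker ∂_1 − rank ∂_2 = (9 − 6) − 0 = 3, and there is no ∂_2, so H_1 = Z^3.

H_1 = Z^3.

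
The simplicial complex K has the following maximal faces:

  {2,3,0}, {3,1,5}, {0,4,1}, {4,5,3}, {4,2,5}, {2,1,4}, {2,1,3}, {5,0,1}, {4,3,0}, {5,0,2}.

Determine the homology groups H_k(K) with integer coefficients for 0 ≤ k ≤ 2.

K has 6 vertices, 15 edges, 10 triangles.
rank ∂_0 = 0, rank ∂_1 = 5 ⇒ b_0 = 6 − 0 − 5 = 1; all invariant factors of ∂_1 are 1 so no torsion. So H_0 = Z.
rank ∂_1 = 5, rank ∂_2 = 10 ⇒ b_1 = 15 − 5 − 10 = 0; ∂_2 has invariant factor(s) [2] giving torsion. So H_1 = Z/2.
rank ∂_2 = 10, rank ∂_3 = 0 ⇒ b_2 = 10 − 10 − 0 = 0. So H_2 = 0.

H_0 ≅ Z,  H_1 ≅ Z/2,  H_2 = 0.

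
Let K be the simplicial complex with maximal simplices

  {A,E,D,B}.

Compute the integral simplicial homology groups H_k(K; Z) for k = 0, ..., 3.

H_0 = Z,  H_1 = 0,  H_2 = 0,  H_3 = 0.

K has 4 vertices, 6 edges, 4 triangles, 1 3-simplex.
rank ∂_0 = 0, rank ∂_1 = 3 ⇒ b_0 = 4 − 0 − 3 = 1; all invariant factors of ∂_1 are 1 so no torsion. So H_0 = Z.
rank ∂_1 = 3, rank ∂_2 = 3 ⇒ b_1 = 6 − 3 − 3 = 0; all invariant factors of ∂_2 are 1 so no torsion. So H_1 = 0.
rank ∂_2 = 3, rank ∂_3 = 1 ⇒ b_2 = 4 − 3 − 1 = 0; all invariant factors of ∂_3 are 1 so no torsion. So H_2 = 0.
rank ∂_3 = 1, rank ∂_4 = 0 ⇒ b_3 = 1 − 1 − 0 = 0. So H_3 = 0.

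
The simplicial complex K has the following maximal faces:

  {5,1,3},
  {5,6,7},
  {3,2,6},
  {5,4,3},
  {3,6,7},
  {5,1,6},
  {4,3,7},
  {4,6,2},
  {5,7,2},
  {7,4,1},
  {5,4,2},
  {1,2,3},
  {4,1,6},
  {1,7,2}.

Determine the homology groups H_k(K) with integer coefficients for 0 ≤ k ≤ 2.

Fix the vertex order 1 < 2 < 3 < 4 < 5 < 6 < 7 and write every simplex with vertices in increasing order. Then dim K = 2 and the simplices of K are:

  0-simplices (7): [1], [2], [3], [4], [5], [6], [7]
  1-simplices (21): [1,2], [1,3], [1,4], [1,5], [1,6], [1,7], [2,3], [2,4], [2,5], [2,6], [2,7], [3,4], [3,5], [3,6], [3,7], [4,5], [4,6], [4,7], [5,6], [5,7], [6,7]
  2-simplices (14): [1,2,3], [1,2,7], [1,3,5], [1,4,6], [1,4,7], [1,5,6], [2,3,6], [2,4,5], [2,4,6], [2,5,7], [3,4,5], [3,4,7], [3,6,7], [5,6,7]

so the chain groups are C_0 ≅ Z^7, C_1 ≅ Z^21, C_2 ≅ Z^14.

The boundary map ∂_1: C_1 → C_0 is given by ∂[p,q] = [q] − [p]. For instance
  ∂[5,6] = [6] − [5].
As a 7×21 matrix over Z this has rank 6, with invariant factors (1,1,1,1,1,1).

∂_2: C_2 → C_1 acts by ∂[p,q,r] = [q,r] − [p,r] + [p,q]. For instance
  ∂[1,2,7] = [2,7] − [1,7] + [1,2],
  ∂[3,4,7] = [4,7] − [3,7] + [3,4].
This gives a 21×14 integer matrix of rank 13; reducing to Smith normal form yields diagonal entries (1,1,1,1,1,1,1,1,1,1,1,1,1).

From H_k ≅ ker(∂_k) / im(∂_{k+1}) we obtain:

  H_0: rank C_0 − rank ∂_1 = 7 − 6 = 1, and the invariant factors of ∂_1 are all 1, so H_0 = Z.
  H_1: rank ker ∂_1 − rank ∂_2 = (21 − 6) − 13 = 2, and the invariant factors of ∂_2 are all 1, so H_1 = Z^2.
  H_2: rank ker ∂_2 − rank ∂_3 = (14 − 13) − 0 = 1, and there is no ∂_3, so H_2 = Z.

As a check, the Euler characteristic is 7 − 21 + 14 = 0, which agrees with 1 − 2 + 1 = 0.

H_0 = Z,  H_1 = Z^2,  H_2 = Z.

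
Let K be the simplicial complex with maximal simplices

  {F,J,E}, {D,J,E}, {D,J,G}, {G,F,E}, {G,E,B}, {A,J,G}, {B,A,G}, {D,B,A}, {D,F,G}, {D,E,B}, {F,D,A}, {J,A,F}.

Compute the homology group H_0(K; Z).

H_0 = Z.

Order the vertices as A < B < D < E < F < G < J. Listing each simplex with vertices in this order, K has dimension 2 with simplices:

  0-simplices (7): A, B, D, E, F, G, J
  1-simplices (18): AB, AD, AF, AG, AJ, BD, BE, BG, DE, DF, DG, DJ, EF, EG, EJ, FG, FJ, GJ
  2-simplices (12): ABD, ABG, ADF, AFJ, AGJ, BDE, BEG, DEJ, DFG, DGJ, EFG, EFJ

giving chain groups C_0 ≅ Z^7, C_1 ≅ Z^18, C_2 ≅ Z^12.

The boundary map ∂_1: C_1 → C_0 sends each edge [p,q] (with p < q) to q − p. For instance
  ∂BE = E − B.
The resulting 7×18 matrix has rank 6, and its Smith normal form has invariant factors (1,1,1,1,1,1).

The boundary map ∂_2: C_2 → C_1 maps a triangle to the signed sum of its edges. For instance
  ∂ADF = DF − AF + AD,
  ∂DEJ = EJ − DJ + DE.
The 18×12 boundary matrix has rank 12 and Smith normal form diag(1,1,1,1,1,1,1,1,1,1,1,2).

Reading off H_k = ker ∂_k / im ∂_{k+1}:

  H_0: rank C_0 − rank ∂_1 = 7 − 6 = 1, and the invariant factors of ∂_1 are all 1, so H_0 = Z.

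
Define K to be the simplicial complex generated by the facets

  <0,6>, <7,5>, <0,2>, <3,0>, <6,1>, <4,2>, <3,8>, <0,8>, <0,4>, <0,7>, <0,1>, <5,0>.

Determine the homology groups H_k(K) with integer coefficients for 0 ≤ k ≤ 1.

H_0 ≅ Z,  H_1 ≅ Z^4.

We work with the vertex ordering 0 < 1 < 2 < 3 < 4 < 5 < 6 < 7 < 8. The simplices of K, each written with vertices in increasing order, are:

  0-simplices (9): [0], [1], [2], [3], [4], [5], [6], [7], [8]
  1-simplices (12): [0,1], [0,2], [0,3], [0,4], [0,5], [0,6], [0,7], [0,8], [1,6], [2,4], [3,8], [5,7]

so the chain groups are C_0 ≅ Z^9, C_1 ≅ Z^12.

Boundary ∂_1: C_1 → C_0 maps an edge to its endpoints' difference, ∂[p,q] = q − p.
The resulting 9×12 matrix has rank 8, and its Smith normal form has invariant factors (1,1,1,1,1,1,1,1).

Now H_k = ker ∂_k / im ∂_{k+1}, so:

  H_0: rank C_0 − rank ∂_1 = 9 − 8 = 1, and the invariant factors of ∂_1 are all 1, so H_0 ≅ Z.
  H_1: rank ker ∂_1 − rank ∂_2 = (12 − 8) − 0 = 4, and there is no ∂_2, so H_1 ≅ Z^4.

As a check, the Euler characteristic is 9 − 12 = -3, which agrees with 1 − 4 = -3.
(K is a triangulation of a wedge of 4 circles.)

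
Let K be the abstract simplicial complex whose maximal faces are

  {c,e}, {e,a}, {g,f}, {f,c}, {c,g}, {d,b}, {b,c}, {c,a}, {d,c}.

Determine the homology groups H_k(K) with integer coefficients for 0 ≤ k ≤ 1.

H_0 ≅ Z,  H_1 ≅ Z^3.

Order the vertices as a < b < c < d < e < f < g. Listing each simplex with vertices in this order, K has dimension 1 with simplices:

  0-simplices (7): a, b, c, d, e, f, g
  1-simplices (9): ac, ae, bc, bd, cd, ce, cf, cg, fg

so the chain groups are C_0 ≅ Z^7, C_1 ≅ Z^9.

∂_1: C_1 → C_0 maps an edge to its endpoints' difference, ∂[p,q] = q − p. For instance
  ∂ac = c − a.
The resulting 7×9 matrix has rank 6, and its Smith normal form has invariant factors (1,1,1,1,1,1).

Reading off H_k = ker ∂_k / im ∂_{k+1}:

  H_0: rank C_0 − rank ∂_1 = 7 − 6 = 1, and the invariant factors of ∂_1 are all 1, so H_0 ≅ Z.
  H_1: rank ker ∂_1 − rank ∂_2 = (9 − 6) − 0 = 3, and there is no ∂_2, so H_1 ≅ Z^3.

As a check, the Euler characteristic is 7 − 9 = -2, which agrees with 1 − 3 = -2.
(K is a triangulation of a wedge of 3 circles.)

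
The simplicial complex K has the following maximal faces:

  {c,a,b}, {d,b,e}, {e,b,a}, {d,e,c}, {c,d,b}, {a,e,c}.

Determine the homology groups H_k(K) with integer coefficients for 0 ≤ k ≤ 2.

H_0 = Z,  H_1 = 0,  H_2 = Z.

We work with the vertex ordering a < b < c < d < e. The simplices of K, each written with vertices in increasing order, are:

  0-simplices (5): a, b, c, d, e
  1-simplices (9): ab, ac, ae, bc, bd, be, cd, ce, de
  2-simplices (6): abc, abe, ace, bcd, bde, cde

giving chain groups C_0 ≅ Z^5, C_1 ≅ Z^9, C_2 ≅ Z^6.

Boundary ∂_1: C_1 → C_0 maps an edge to its endpoints' difference, ∂[p,q] = q − p. For instance
  ∂ce = e − c.
The 5×9 boundary matrix has rank 4 and Smith normal form diag(1,1,1,1).

Boundary ∂_2: C_2 → C_1 maps a triangle to the signed sum of its edges. For instance
  ∂ace = ce − ae + ac,
  ∂abc = bc − ac + ab.
The 9×6 boundary matrix has rank 5 and Smith normal form diag(1,1,1,1,1).

From H_k ≅ ker(∂_k) / im(∂_{k+1}) we obtain:

  H_0: rank C_0 − rank ∂_1 = 5 − 4 = 1, and the invariant factors of ∂_1 are all 1, so H_0 = Z.
  H_1: rank ker ∂_1 − rank ∂_2 = (9 − 4) − 5 = 0, and the invariant factors of ∂_2 are all 1, so H_1 = 0.
  H_2: rank ker ∂_2 − rank ∂_3 = (6 − 5) − 0 = 1, and there is no ∂_3, so H_2 = Z.

As a check, the Euler characteristic is 5 − 9 + 6 = 2, which agrees with 1 − 0 + 1 = 2.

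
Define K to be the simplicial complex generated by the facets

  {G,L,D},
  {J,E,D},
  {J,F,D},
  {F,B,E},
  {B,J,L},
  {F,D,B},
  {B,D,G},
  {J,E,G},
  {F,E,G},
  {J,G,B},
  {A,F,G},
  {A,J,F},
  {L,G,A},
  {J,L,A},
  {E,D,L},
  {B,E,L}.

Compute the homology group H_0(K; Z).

K has 8 vertices, 24 edges, 16 triangles.
rank ∂_0 = 0, rank ∂_1 = 7 ⇒ b_0 = 8 − 0 − 7 = 1; all invariant factors of ∂_1 are 1 so no torsion. So H_0 ≅ Z.

H_0 = Z.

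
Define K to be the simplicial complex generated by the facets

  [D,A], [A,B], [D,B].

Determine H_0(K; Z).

Take the total order A < B < D on the vertex set. Then K (dimension 1) consists of the simplices:

  0-simplices (3): A, B, D
  1-simplices (3): AB, AD, BD

so the chain groups are C_0 ≅ Z^3, C_1 ≅ Z^3.

Boundary ∂_1: C_1 → C_0 maps an edge to its endpoints' difference, ∂[p,q] = q − p. For instance
  ∂AD = D − A.
The 3×3 boundary matrix has rank 2 and Smith normal form diag(1,1).

Now H_k = ker ∂_k / im ∂_{k+1}, so:

  H_0: rank C_0 − rank ∂_1 = 3 − 2 = 1, and the invariant factors of ∂_1 are all 1, so H_0 = Z.

(K is a triangulation of the circle S^1.)

H_0 ≅ Z.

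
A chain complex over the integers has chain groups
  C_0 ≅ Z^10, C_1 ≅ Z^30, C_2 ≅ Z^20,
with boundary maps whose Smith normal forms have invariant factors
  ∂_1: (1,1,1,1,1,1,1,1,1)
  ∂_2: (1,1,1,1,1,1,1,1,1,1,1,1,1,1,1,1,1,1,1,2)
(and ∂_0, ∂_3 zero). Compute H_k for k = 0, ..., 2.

H_0: b_0 = 10 − 0 − 9 = 1; torsion from ∂_1 factors > 1: none. So H_0 ≅ Z.
H_1: b_1 = 30 − 9 − 20 = 1; torsion from ∂_2 factors > 1: [2]. So H_1 ≅ Z ⊕ Z/2Z.
H_2: b_2 = 20 − 20 − 0 = 0; torsion from ∂_3 factors > 1: none. So H_2 ≅ 0.

H_0 ≅ Z,  H_1 ≅ Z ⊕ Z/2Z,  H_2 = 0.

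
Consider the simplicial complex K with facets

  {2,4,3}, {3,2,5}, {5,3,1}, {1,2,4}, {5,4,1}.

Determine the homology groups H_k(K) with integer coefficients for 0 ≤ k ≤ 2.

We work with the vertex ordering 1 < 2 < 3 < 4 < 5. The simplices of K, each written with vertices in increasing order, are:

  0-simplices (5): [1], [2], [3], [4], [5]
  1-simplices (10): [1,2], [1,3], [1,4], [1,5], [2,3], [2,4], [2,5], [3,4], [3,5], [4,5]
  2-simplices (5): [1,2,4], [1,3,5], [1,4,5], [2,3,4], [2,3,5]

so the chain groups are C_0 ≅ Z^5, C_1 ≅ Z^10, C_2 ≅ Z^5.

The boundary map ∂_1: C_1 → C_0 is given by ∂[p,q] = [q] − [p]. For instance
  ∂[1,2] = [2] − [1].
This gives a 5×10 integer matrix of rank 4; reducing to Smith normal form yields diagonal entries (1,1,1,1).

∂_2: C_2 → C_1 sends each 2-simplex [p,q,r] to [q,r] − [p,r] + [p,q]. For instance
  ∂[1,4,5] = [4,5] − [1,5] + [1,4],
  ∂[2,3,5] = [3,5] − [2,5] + [2,3].
This gives a 10×5 integer matrix of rank 5; reducing to Smith normal form yields diagonal entries (1,1,1,1,1).

Now H_k = ker ∂_k / im ∂_{k+1}, so:

  H_0: rank C_0 − rank ∂_1 = 5 − 4 = 1, and the invariant factors of ∂_1 are all 1, so H_0 = Z.
  H_1: rank ker ∂_1 − rank ∂_2 = (10 − 4) − 5 = 1, and the invariant factors of ∂_2 are all 1, so H_1 = Z.
  H_2: rank ker ∂_2 − rank ∂_3 = (5 − 5) − 0 = 0, and there is no ∂_3, so H_2 = 0.

As a check, the Euler characteristic is 5 − 10 + 5 = 0, which agrees with 1 − 1 + 0 = 0.
(K is a triangulation of the Möbius band.)

H_0 ≅ Z,  H_1 ≅ Z,  H_2 = 0.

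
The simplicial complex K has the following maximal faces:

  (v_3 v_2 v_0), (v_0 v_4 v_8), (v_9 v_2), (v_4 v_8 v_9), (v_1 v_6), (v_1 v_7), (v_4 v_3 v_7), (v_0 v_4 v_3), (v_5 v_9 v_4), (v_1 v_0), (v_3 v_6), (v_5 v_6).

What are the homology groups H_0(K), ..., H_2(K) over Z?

Take the total order v_0 < v_1 < v_2 < v_3 < v_4 < v_5 < v_6 < v_7 < v_8 < v_9 on the vertex set. Then K (dimension 2) consists of the simplices:

  0-simplices (10): [v_0], [v_1], [v_2], [v_3], [v_4], [v_5], [v_6], [v_7], [v_8], [v_9]
  1-simplices (19): (19 of them)
  2-simplices (6): [v_0,v_2,v_3], [v_0,v_3,v_4], [v_0,v_4,v_8], [v_3,v_4,v_7], [v_4,v_5,v_9], [v_4,v_8,v_9]

Hence C_0 ≅ Z^10, C_1 ≅ Z^19, C_2 ≅ Z^6.

The boundary map ∂_1: C_1 → C_0 sends each edge [p,q] (with p < q) to q − p.
As a 10×19 matrix over Z this has rank 9, with invariant factors (1,1,1,1,1,1,1,1,1).

Boundary ∂_2: C_2 → C_1 acts by ∂[p,q,r] = [q,r] − [p,r] + [p,q]. For instance
  ∂[v_3,v_4,v_7] = [v_4,v_7] − [v_3,v_7] + [v_3,v_4],
  ∂[v_0,v_3,v_4] = [v_3,v_4] − [v_0,v_4] + [v_0,v_3].
As a 19×6 matrix over Z this has rank 6, with invariant factors (1,1,1,1,1,1).

From H_k ≅ ker(∂_k) / im(∂_{k+1}) we obtain:

  H_0: rank C_0 − rank ∂_1 = 10 − 9 = 1, and the invariant factors of ∂_1 are all 1, so H_0 = Z.
  H_1: rank ker ∂_1 − rank ∂_2 = (19 − 9) − 6 = 4, and the invariant factors of ∂_2 are all 1, so H_1 = Z^4.
  H_2: rank ker ∂_2 − rank ∂_3 = (6 − 6) − 0 = 0, and there is no ∂_3, so H_2 = 0.

As a check, the Euler characteristic is 10 − 19 + 6 = -3, which agrees with 1 − 4 + 0 = -3.

H_0 = Z,  H_1 = Z^4,  H_2 = 0.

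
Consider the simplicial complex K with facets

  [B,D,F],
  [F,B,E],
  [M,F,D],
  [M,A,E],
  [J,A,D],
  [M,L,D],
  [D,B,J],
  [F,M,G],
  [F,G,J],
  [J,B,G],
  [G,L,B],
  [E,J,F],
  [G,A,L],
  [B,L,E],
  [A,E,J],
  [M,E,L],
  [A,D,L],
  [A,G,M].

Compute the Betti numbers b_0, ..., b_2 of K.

K has 9 vertices, 27 edges, 18 triangles.
rank ∂_0 = 0, rank ∂_1 = 8 ⇒ b_0 = 9 − 0 − 8 = 1; all invariant factors of ∂_1 are 1 so no torsion. So H_0 = Z.
rank ∂_1 = 8, rank ∂_2 = 18 ⇒ b_1 = 27 − 8 − 18 = 1; ∂_2 has invariant factor(s) [2] giving torsion. So H_1 = Z ⊕ Z/2.
rank ∂_2 = 18, rank ∂_3 = 0 ⇒ b_2 = 18 − 18 − 0 = 0. So H_2 = 0.

b_0 = 1, b_1 = 1, b_2 = 0.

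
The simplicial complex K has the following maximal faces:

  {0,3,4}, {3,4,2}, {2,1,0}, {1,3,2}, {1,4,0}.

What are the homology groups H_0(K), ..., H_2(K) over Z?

H_0 = Z,  H_1 = Z,  H_2 = 0.

Order the vertices as 0 < 1 < 2 < 3 < 4. Listing each simplex with vertices in this order, K has dimension 2 with simplices:

  0-simplices (5): [0], [1], [2], [3], [4]
  1-simplices (10): [0,1], [0,2], [0,3], [0,4], [1,2], [1,3], [1,4], [2,3], [2,4], [3,4]
  2-simplices (5): [0,1,2], [0,1,4], [0,3,4], [1,2,3], [2,3,4]

Hence C_0 ≅ Z^5, C_1 ≅ Z^10, C_2 ≅ Z^5.

The boundary map ∂_1: C_1 → C_0 maps an edge to its endpoints' difference, ∂[p,q] = q − p. For instance
  ∂[0,2] = [2] − [0].
As a 5×10 matrix over Z this has rank 4, with invariant factors (1,1,1,1).

∂_2: C_2 → C_1 maps a triangle to the signed sum of its edges. For instance
  ∂[0,3,4] = [3,4] − [0,4] + [0,3],
  ∂[1,2,3] = [2,3] − [1,3] + [1,2].
The 10×5 boundary matrix has rank 5 and Smith normal form diag(1,1,1,1,1).

Now H_k = ker ∂_k / im ∂_{k+1}, so:

  H_0: rank C_0 − rank ∂_1 = 5 − 4 = 1, and the invariant factors of ∂_1 are all 1, so H_0 = Z.
  H_1: rank ker ∂_1 − rank ∂_2 = (10 − 4) − 5 = 1, and the invariant factors of ∂_2 are all 1, so H_1 = Z.
  H_2: rank ker ∂_2 − rank ∂_3 = (5 − 5) − 0 = 0, and there is no ∂_3, so H_2 = 0.

(K is a triangulation of the Möbius band.)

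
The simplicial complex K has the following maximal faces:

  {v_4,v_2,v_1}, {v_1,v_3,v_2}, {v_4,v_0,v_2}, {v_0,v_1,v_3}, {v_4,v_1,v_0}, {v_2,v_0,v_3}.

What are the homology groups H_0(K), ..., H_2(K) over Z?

H_0 = Z,  H_1 = 0,  H_2 = Z.

Take the total order v_0 < v_1 < v_2 < v_3 < v_4 on the vertex set. Then K (dimension 2) consists of the simplices:

  0-simplices (5): [v_0], [v_1], [v_2], [v_3], [v_4]
  1-simplices (9): [v_0,v_1], [v_0,v_2], [v_0,v_3], [v_0,v_4], [v_1,v_2], [v_1,v_3], [v_1,v_4], [v_2,v_3], [v_2,v_4]
  2-simplices (6): [v_0,v_1,v_3], [v_0,v_1,v_4], [v_0,v_2,v_3], [v_0,v_2,v_4], [v_1,v_2,v_3], [v_1,v_2,v_4]

giving chain groups C_0 ≅ Z^5, C_1 ≅ Z^9, C_2 ≅ Z^6.

The boundary map ∂_1: C_1 → C_0 maps an edge to its endpoints' difference, ∂[p,q] = q − p. For instance
  ∂[v_0,v_1] = [v_1] − [v_0].
As a 5×9 matrix over Z this has rank 4, with invariant factors (1,1,1,1).

The boundary map ∂_2: C_2 → C_1 acts by ∂[p,q,r] = [q,r] − [p,r] + [p,q]. For instance
  ∂[v_0,v_1,v_4] = [v_1,v_4] − [v_0,v_4] + [v_0,v_1],
  ∂[v_1,v_2,v_3] = [v_2,v_3] − [v_1,v_3] + [v_1,v_2].
The 9×6 boundary matrix has rank 5 and Smith normal form diag(1,1,1,1,1).

Reading off H_k = ker ∂_k / im ∂_{k+1}:

  H_0: rank C_0 − rank ∂_1 = 5 − 4 = 1, and the invariant factors of ∂_1 are all 1, so H_0 = Z.
  H_1: rank ker ∂_1 − rank ∂_2 = (9 − 4) − 5 = 0, and the invariant factors of ∂_2 are all 1, so H_1 = 0.
  H_2: rank ker ∂_2 − rank ∂_3 = (6 − 5) − 0 = 1, and there is no ∂_3, so H_2 = Z.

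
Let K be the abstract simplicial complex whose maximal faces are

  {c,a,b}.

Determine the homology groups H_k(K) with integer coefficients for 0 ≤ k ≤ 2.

H_0 = Z,  H_1 = 0,  H_2 = 0.

Take the total order a < b < c on the vertex set. Then K (dimension 2) consists of the simplices:

  0-simplices (3): a, b, c
  1-simplices (3): ab, ac, bc
  2-simplices (1): abc

so the chain groups are C_0 ≅ Z^3, C_1 ≅ Z^3, C_2 ≅ Z^1.

∂_1: C_1 → C_0 sends each edge [p,q] (with p < q) to q − p.
As a 3×3 matrix over Z this has rank 2, with invariant factors (1,1).

∂_2: C_2 → C_1 maps a triangle to the signed sum of its edges. For instance
  ∂abc = bc − ac + ab.
The 3×1 boundary matrix has rank 1 and Smith normal form diag(1).

Reading off H_k = ker ∂_k / im ∂_{k+1}:

  H_0: rank C_0 − rank ∂_1 = 3 − 2 = 1, and the invariant factors of ∂_1 are all 1, so H_0 ≅ Z.
  H_1: rank ker ∂_1 − rank ∂_2 = (3 − 2) − 1 = 0, and the invariant factors of ∂_2 are all 1, so H_1 ≅ 0.
  H_2: rank ker ∂_2 − rank ∂_3 = (1 − 1) − 0 = 0, and there is no ∂_3, so H_2 ≅ 0.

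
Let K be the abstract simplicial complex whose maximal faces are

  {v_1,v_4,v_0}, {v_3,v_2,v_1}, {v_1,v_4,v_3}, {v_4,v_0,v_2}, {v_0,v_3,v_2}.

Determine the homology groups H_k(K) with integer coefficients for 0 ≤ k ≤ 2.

Fix the vertex order v_0 < v_1 < v_2 < v_3 < v_4 and write every simplex with vertices in increasing order. Then dim K = 2 and the simplices of K are:

  0-simplices (5): [v_0], [v_1], [v_2], [v_3], [v_4]
  1-simplices (10): [v_0,v_1], [v_0,v_2], [v_0,v_3], [v_0,v_4], [v_1,v_2], [v_1,v_3], [v_1,v_4], [v_2,v_3], [v_2,v_4], [v_3,v_4]
  2-simplices (5): [v_0,v_1,v_4], [v_0,v_2,v_3], [v_0,v_2,v_4], [v_1,v_2,v_3], [v_1,v_3,v_4]

so the chain groups are C_0 ≅ Z^5, C_1 ≅ Z^10, C_2 ≅ Z^5.

The boundary map ∂_1: C_1 → C_0 is given by ∂[p,q] = [q] − [p].
This gives a 5×10 integer matrix of rank 4; reducing to Smith normal form yields diagonal entries (1,1,1,1).

Boundary ∂_2: C_2 → C_1 sends each 2-simplex [p,q,r] to [q,r] − [p,r] + [p,q]. For instance
  ∂[v_0,v_2,v_3] = [v_2,v_3] − [v_0,v_3] + [v_0,v_2],
  ∂[v_1,v_2,v_3] = [v_2,v_3] − [v_1,v_3] + [v_1,v_2].
This gives a 10×5 integer matrix of rank 5; reducing to Smith normal form yields diagonal entries (1,1,1,1,1).

Reading off H_k = ker ∂_k / im ∂_{k+1}:

  H_0: rank C_0 − rank ∂_1 = 5 − 4 = 1, and the invariant factors of ∂_1 are all 1, so H_0 ≅ Z.
  H_1: rank ker ∂_1 − rank ∂_2 = (10 − 4) − 5 = 1, and the invariant factors of ∂_2 are all 1, so H_1 ≅ Z.
  H_2: rank ker ∂_2 − rank ∂_3 = (5 − 5) − 0 = 0, and there is no ∂_3, so H_2 ≅ 0.

H_0 = Z,  H_1 = Z,  H_2 = 0.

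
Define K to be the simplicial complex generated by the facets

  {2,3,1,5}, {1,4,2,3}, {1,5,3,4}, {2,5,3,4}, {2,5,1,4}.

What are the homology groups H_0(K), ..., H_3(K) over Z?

K has 5 vertices, 10 edges, 10 triangles, 5 3-simplices.
rank ∂_0 = 0, rank ∂_1 = 4 ⇒ b_0 = 5 − 0 − 4 = 1; all invariant factors of ∂_1 are 1 so no torsion. So H_0 ≅ Z.
rank ∂_1 = 4, rank ∂_2 = 6 ⇒ b_1 = 10 − 4 − 6 = 0; all invariant factors of ∂_2 are 1 so no torsion. So H_1 ≅ 0.
rank ∂_2 = 6, rank ∂_3 = 4 ⇒ b_2 = 10 − 6 − 4 = 0; all invariant factors of ∂_3 are 1 so no torsion. So H_2 ≅ 0.
rank ∂_3 = 4, rank ∂_4 = 0 ⇒ b_3 = 5 − 4 − 0 = 1. So H_3 ≅ Z.

H_0 = Z,  H_1 = 0,  H_2 = 0,  H_3 = Z.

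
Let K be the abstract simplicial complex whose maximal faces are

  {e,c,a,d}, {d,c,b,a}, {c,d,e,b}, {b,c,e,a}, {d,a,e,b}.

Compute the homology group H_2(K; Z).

H_2 = 0.

Order the vertices as a < b < c < d < e. Listing each simplex with vertices in this order, K has dimension 3 with simplices:

  0-simplices (5): a, b, c, d, e
  1-simplices (10): ab, ac, ad, ae, bc, bd, be, cd, ce, de
  2-simplices (10): abc, abd, abe, acd, ace, ade, bcd, bce, bde, cde
  3-simplices (5): abcd, abce, abde, acde, bcde

Hence C_0 ≅ Z^5, C_1 ≅ Z^10, C_2 ≅ Z^10, C_3 ≅ Z^5.

Boundary ∂_1: C_1 → C_0 is given by ∂[p,q] = [q] − [p]. For instance
  ∂ab = b − a.
The resulting 5×10 matrix has rank 4, and its Smith normal form has invariant factors (1,1,1,1).

Boundary ∂_2: C_2 → C_1 sends each 2-simplex [p,q,r] to [q,r] − [p,r] + [p,q]. For instance
  ∂bce = ce − be + bc,
  ∂bde = de − be + bd.
The 10×10 boundary matrix has rank 6 and Smith normal form diag(1,1,1,1,1,1).

∂_3: C_3 → C_2 sends each 3-simplex σ to the alternating sum Σ_i (−1)^i (σ with its i-th vertex removed). For instance
  ∂abce = bce − ace + abe − abc,
  ∂abde = bde − ade + abe − abd.
The 10×5 boundary matrix has rank 4 and Smith normal form diag(1,1,1,1).

Now H_k = ker ∂_k / im ∂_{k+1}, so:

  H_2: rank ker ∂_2 − rank ∂_3 = (10 − 6) − 4 = 0, and the invariant factors of ∂_3 are all 1, so H_2 ≅ 0.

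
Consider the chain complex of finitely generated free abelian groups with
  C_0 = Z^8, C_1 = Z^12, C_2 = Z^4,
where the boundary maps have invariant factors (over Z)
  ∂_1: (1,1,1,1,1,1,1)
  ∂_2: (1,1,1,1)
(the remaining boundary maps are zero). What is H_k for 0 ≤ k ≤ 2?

H_0 = Z,  H_1 = Z,  H_2 = 0.

H_0: b_0 = 8 − 0 − 7 = 1; torsion from ∂_1 factors > 1: none. So H_0 = Z.
H_1: b_1 = 12 − 7 − 4 = 1; torsion from ∂_2 factors > 1: none. So H_1 = Z.
H_2: b_2 = 4 − 4 − 0 = 0; torsion from ∂_3 factors > 1: none. So H_2 = 0.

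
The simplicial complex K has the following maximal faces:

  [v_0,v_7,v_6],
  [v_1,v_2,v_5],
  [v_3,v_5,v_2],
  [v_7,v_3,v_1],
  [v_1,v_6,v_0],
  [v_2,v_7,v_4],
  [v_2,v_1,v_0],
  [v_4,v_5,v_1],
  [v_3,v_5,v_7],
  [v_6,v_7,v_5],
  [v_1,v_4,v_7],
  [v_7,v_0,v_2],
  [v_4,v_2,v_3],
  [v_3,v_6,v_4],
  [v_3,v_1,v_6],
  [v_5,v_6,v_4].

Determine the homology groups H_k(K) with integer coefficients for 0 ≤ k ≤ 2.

Order the vertices as v_0 < v_1 < v_2 < v_3 < v_4 < v_5 < v_6 < v_7. Listing each simplex with vertices in this order, K has dimension 2 with simplices:

  0-simplices (8): [v_0], [v_1], [v_2], [v_3], [v_4], [v_5], [v_6], [v_7]
  1-simplices (24): (24 of them)
  2-simplices (16): (16 of them)

Hence C_0 ≅ Z^8, C_1 ≅ Z^24, C_2 ≅ Z^16.

The boundary map ∂_1: C_1 → C_0 is given by ∂[p,q] = [q] − [p].
This gives a 8×24 integer matrix of rank 7; reducing to Smith normal form yields diagonal entries (1,1,1,1,1,1,1).

∂_2: C_2 → C_1 sends each 2-simplex [p,q,r] to [q,r] − [p,r] + [p,q]. For instance
  ∂[v_0,v_2,v_7] = [v_2,v_7] − [v_0,v_7] + [v_0,v_2],
  ∂[v_3,v_5,v_7] = [v_5,v_7] − [v_3,v_7] + [v_3,v_5].
The 24×16 boundary matrix has rank 15 and Smith normal form diag(1,1,1,1,1,1,1,1,1,1,1,1,1,1,1).

Now H_k = ker ∂_k / im ∂_{k+1}, so:

  H_0: rank C_0 − rank ∂_1 = 8 − 7 = 1, and the invariant factors of ∂_1 are all 1, so H_0 ≅ Z.
  H_1: rank ker ∂_1 − rank ∂_2 = (24 − 7) − 15 = 2, and the invariant factors of ∂_2 are all 1, so H_1 ≅ Z^2.
  H_2: rank ker ∂_2 − rank ∂_3 = (16 − 15) − 0 = 1, and there is no ∂_3, so H_2 ≅ Z.

As a check, the Euler characteristic is 8 − 24 + 16 = 0, which agrees with 1 − 2 + 1 = 0.
(K is a triangulation of the torus T^2.)

H_0 = Z,  H_1 = Z^2,  H_2 = Z.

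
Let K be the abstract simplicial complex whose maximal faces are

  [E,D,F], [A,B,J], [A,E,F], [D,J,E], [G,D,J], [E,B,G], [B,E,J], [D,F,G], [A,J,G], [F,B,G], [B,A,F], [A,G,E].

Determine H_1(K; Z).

H_1 ≅ Z/2.

Fix the vertex order A < B < D < E < F < G < J and write every simplex with vertices in increasing order. Then dim K = 2 and the simplices of K are:

  0-simplices (7): A, B, D, E, F, G, J
  1-simplices (18): AB, AE, AF, AG, AJ, BE, BF, BG, BJ, DE, DF, DG, DJ, EF, EG, EJ, FG, GJ
  2-simplices (12): ABF, ABJ, AEF, AEG, AGJ, BEG, BEJ, BFG, DEF, DEJ, DFG, DGJ

giving chain groups C_0 ≅ Z^7, C_1 ≅ Z^18, C_2 ≅ Z^12.

Boundary ∂_1: C_1 → C_0 is given by ∂[p,q] = [q] − [p]. For instance
  ∂DJ = J − D.
This gives a 7×18 integer matrix of rank 6; reducing to Smith normal form yields diagonal entries (1,1,1,1,1,1).

The boundary map ∂_2: C_2 → C_1 maps a triangle to the signed sum of its edges. For instance
  ∂DFG = FG − DG + DF,
  ∂BFG = FG − BG + BF.
The resulting 18×12 matrix has rank 12, and its Smith normal form has invariant factors (1,1,1,1,1,1,1,1,1,1,1,2).

From H_k ≅ ker(∂_k) / im(∂_{k+1}) we obtain:

  H_1: rank ker ∂_1 − rank ∂_2 = (18 − 6) − 12 = 0, and ∂_2 has invariant factor 2 > 1, so H_1 = Z/2.

(K is a triangulation of the real projective plane RP^2.)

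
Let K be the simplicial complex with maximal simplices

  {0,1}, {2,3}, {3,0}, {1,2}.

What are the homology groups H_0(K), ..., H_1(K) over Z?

H_0 ≅ Z,  H_1 ≅ Z.

Fix the vertex order 0 < 1 < 2 < 3 and write every simplex with vertices in increasing order. Then dim K = 1 and the simplices of K are:

  0-simplices (4): [0], [1], [2], [3]
  1-simplices (4): [0,1], [0,3], [1,2], [2,3]

giving chain groups C_0 ≅ Z^4, C_1 ≅ Z^4.

Boundary ∂_1: C_1 → C_0 is given by ∂[p,q] = [q] − [p]. For instance
  ∂[0,1] = [1] − [0].
The resulting 4×4 matrix has rank 3, and its Smith normal form has invariant factors (1,1,1).

Computing H_k = (kernel of ∂_k) / (image of ∂_{k+1}):

  H_0: rank C_0 − rank ∂_1 = 4 − 3 = 1, and the invariant factors of ∂_1 are all 1, so H_0 = Z.
  H_1: rank ker ∂_1 − rank ∂_2 = (4 − 3) − 0 = 1, and there is no ∂_2, so H_1 = Z.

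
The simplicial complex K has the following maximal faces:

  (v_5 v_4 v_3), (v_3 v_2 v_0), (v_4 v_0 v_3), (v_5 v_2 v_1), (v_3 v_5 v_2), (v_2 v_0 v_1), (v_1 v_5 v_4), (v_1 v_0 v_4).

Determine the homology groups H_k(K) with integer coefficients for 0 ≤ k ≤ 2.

We work with the vertex ordering v_0 < v_1 < v_2 < v_3 < v_4 < v_5. The simplices of K, each written with vertices in increasing order, are:

  0-simplices (6): [v_0], [v_1], [v_2], [v_3], [v_4], [v_5]
  1-simplices (12): [v_0,v_1], [v_0,v_2], [v_0,v_3], [v_0,v_4], [v_1,v_2], [v_1,v_4], [v_1,v_5], [v_2,v_3], [v_2,v_5], [v_3,v_4], [v_3,v_5], [v_4,v_5]
  2-simplices (8): [v_0,v_1,v_2], [v_0,v_1,v_4], [v_0,v_2,v_3], [v_0,v_3,v_4], [v_1,v_2,v_5], [v_1,v_4,v_5], [v_2,v_3,v_5], [v_3,v_4,v_5]

so the chain groups are C_0 ≅ Z^6, C_1 ≅ Z^12, C_2 ≅ Z^8.

The boundary map ∂_1: C_1 → C_0 maps an edge to its endpoints' difference, ∂[p,q] = q − p.
This gives a 6×12 integer matrix of rank 5; reducing to Smith normal form yields diagonal entries (1,1,1,1,1).

Boundary ∂_2: C_2 → C_1 acts by ∂[p,q,r] = [q,r] − [p,r] + [p,q]. For instance
  ∂[v_1,v_2,v_5] = [v_2,v_5] − [v_1,v_5] + [v_1,v_2],
  ∂[v_1,v_4,v_5] = [v_4,v_5] − [v_1,v_5] + [v_1,v_4].
The 12×8 boundary matrix has rank 7 and Smith normal form diag(1,1,1,1,1,1,1).

From H_k ≅ ker(∂_k) / im(∂_{k+1}) we obtain:

  H_0: rank C_0 − rank ∂_1 = 6 − 5 = 1, and the invariant factors of ∂_1 are all 1, so H_0 = Z.
  H_1: rank ker ∂_1 − rank ∂_2 = (12 − 5) − 7 = 0, and the invariant factors of ∂_2 are all 1, so H_1 = 0.
  H_2: rank ker ∂_2 − rank ∂_3 = (8 − 7) − 0 = 1, and there is no ∂_3, so H_2 = Z.

H_0 = Z,  H_1 = 0,  H_2 = Z.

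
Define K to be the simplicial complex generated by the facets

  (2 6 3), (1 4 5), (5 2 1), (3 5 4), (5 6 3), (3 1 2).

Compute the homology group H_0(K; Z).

H_0 = Z.

Order the vertices as 1 < 2 < 3 < 4 < 5 < 6. Listing each simplex with vertices in this order, K has dimension 2 with simplices:

  0-simplices (6): [1], [2], [3], [4], [5], [6]
  1-simplices (12): [1,2], [1,3], [1,4], [1,5], [2,3], [2,5], [2,6], [3,4], [3,5], [3,6], [4,5], [5,6]
  2-simplices (6): [1,2,3], [1,2,5], [1,4,5], [2,3,6], [3,4,5], [3,5,6]

Hence C_0 ≅ Z^6, C_1 ≅ Z^12, C_2 ≅ Z^6.

Boundary ∂_1: C_1 → C_0 sends each edge [p,q] (with p < q) to q − p.
As a 6×12 matrix over Z this has rank 5, with invariant factors (1,1,1,1,1).

∂_2: C_2 → C_1 sends each 2-simplex [p,q,r] to [q,r] − [p,r] + [p,q]. For instance
  ∂[1,4,5] = [4,5] − [1,5] + [1,4],
  ∂[3,4,5] = [4,5] − [3,5] + [3,4].
This gives a 12×6 integer matrix of rank 6; reducing to Smith normal form yields diagonal entries (1,1,1,1,1,1).

Now H_k = ker ∂_k / im ∂_{k+1}, so:

  H_0: rank C_0 − rank ∂_1 = 6 − 5 = 1, and the invariant factors of ∂_1 are all 1, so H_0 ≅ Z.

(K is a triangulation of the cylinder S^1 x I.)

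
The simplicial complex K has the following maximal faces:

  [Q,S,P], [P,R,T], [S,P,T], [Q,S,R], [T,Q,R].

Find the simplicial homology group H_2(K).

H_2 = 0.

Fix the vertex order P < Q < R < S < T and write every simplex with vertices in increasing order. Then dim K = 2 and the simplices of K are:

  0-simplices (5): P, Q, R, S, T
  1-simplices (10): PQ, PR, PS, PT, QR, QS, QT, RS, RT, ST
  2-simplices (5): PQS, PRT, PST, QRS, QRT

Hence C_0 ≅ Z^5, C_1 ≅ Z^10, C_2 ≅ Z^5.

Boundary ∂_1: C_1 → C_0 is given by ∂[p,q] = [q] − [p]. For instance
  ∂RT = T − R.
As a 5×10 matrix over Z this has rank 4, with invariant factors (1,1,1,1).

Boundary ∂_2: C_2 → C_1 maps a triangle to the signed sum of its edges. For instance
  ∂PQS = QS − PS + PQ,
  ∂PST = ST − PT + PS.
The resulting 10×5 matrix has rank 5, and its Smith normal form has invariant factors (1,1,1,1,1).

Computing H_k = (kernel of ∂_k) / (image of ∂_{k+1}):

  H_2: rank ker ∂_2 − rank ∂_3 = (5 − 5) − 0 = 0, and there is no ∂_3, so H_2 = 0.

(K is a triangulation of the Möbius band.)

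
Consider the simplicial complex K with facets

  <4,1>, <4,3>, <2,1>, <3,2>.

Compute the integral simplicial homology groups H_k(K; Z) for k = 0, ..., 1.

Order the vertices as 1 < 2 < 3 < 4. Listing each simplex with vertices in this order, K has dimension 1 with simplices:

  0-simplices (4): [1], [2], [3], [4]
  1-simplices (4): [1,2], [1,4], [2,3], [3,4]

Hence C_0 ≅ Z^4, C_1 ≅ Z^4.

The boundary map ∂_1: C_1 → C_0 maps an edge to its endpoints' difference, ∂[p,q] = q − p.
As a 4×4 matrix over Z this has rank 3, with invariant factors (1,1,1).

Computing H_k = (kernel of ∂_k) / (image of ∂_{k+1}):

  H_0: rank C_0 − rank ∂_1 = 4 − 3 = 1, and the invariant factors of ∂_1 are all 1, so H_0 ≅ Z.
  H_1: rank ker ∂_1 − rank ∂_2 = (4 − 3) − 0 = 1, and there is no ∂_2, so H_1 ≅ Z.

H_0 = Z,  H_1 = Z.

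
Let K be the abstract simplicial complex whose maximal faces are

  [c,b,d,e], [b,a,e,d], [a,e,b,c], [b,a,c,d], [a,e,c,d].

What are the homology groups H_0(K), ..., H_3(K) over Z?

K has 5 vertices, 10 edges, 10 triangles, 5 3-simplices.
rank ∂_0 = 0, rank ∂_1 = 4 ⇒ b_0 = 5 − 0 − 4 = 1; all invariant factors of ∂_1 are 1 so no torsion. So H_0 = Z.
rank ∂_1 = 4, rank ∂_2 = 6 ⇒ b_1 = 10 − 4 − 6 = 0; all invariant factors of ∂_2 are 1 so no torsion. So H_1 = 0.
rank ∂_2 = 6, rank ∂_3 = 4 ⇒ b_2 = 10 − 6 − 4 = 0; all invariant factors of ∂_3 are 1 so no torsion. So H_2 = 0.
rank ∂_3 = 4, rank ∂_4 = 0 ⇒ b_3 = 5 − 4 − 0 = 1. So H_3 = Z.

H_0 ≅ Z,  H_1 = 0,  H_2 = 0,  H_3 ≅ Z.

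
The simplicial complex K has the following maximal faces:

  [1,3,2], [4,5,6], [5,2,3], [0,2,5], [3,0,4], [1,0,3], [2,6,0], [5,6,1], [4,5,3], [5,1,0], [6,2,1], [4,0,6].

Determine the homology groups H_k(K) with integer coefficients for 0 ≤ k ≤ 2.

H_0 ≅ Z,  H_1 ≅ Z/2,  H_2 = 0.

Take the total order 0 < 1 < 2 < 3 < 4 < 5 < 6 on the vertex set. Then K (dimension 2) consists of the simplices:

  0-simplices (7): [0], [1], [2], [3], [4], [5], [6]
  1-simplices (18): [0,1], [0,2], [0,3], [0,4], [0,5], [0,6], [1,2], [1,3], [1,5], [1,6], [2,3], [2,5], [2,6], [3,4], [3,5], [4,5], [4,6], [5,6]
  2-simplices (12): [0,1,3], [0,1,5], [0,2,5], [0,2,6], [0,3,4], [0,4,6], [1,2,3], [1,2,6], [1,5,6], [2,3,5], [3,4,5], [4,5,6]

giving chain groups C_0 ≅ Z^7, C_1 ≅ Z^18, C_2 ≅ Z^12.

∂_1: C_1 → C_0 is given by ∂[p,q] = [q] − [p].
This gives a 7×18 integer matrix of rank 6; reducing to Smith normal form yields diagonal entries (1,1,1,1,1,1).

Boundary ∂_2: C_2 → C_1 sends each 2-simplex [p,q,r] to [q,r] − [p,r] + [p,q]. For instance
  ∂[0,4,6] = [4,6] − [0,6] + [0,4],
  ∂[0,3,4] = [3,4] − [0,4] + [0,3].
This gives a 18×12 integer matrix of rank 12; reducing to Smith normal form yields diagonal entries (1,1,1,1,1,1,1,1,1,1,1,2).

Now H_k = ker ∂_k / im ∂_{k+1}, so:

  H_0: rank C_0 − rank ∂_1 = 7 − 6 = 1, and the invariant factors of ∂_1 are all 1, so H_0 = Z.
  H_1: rank ker ∂_1 − rank ∂_2 = (18 − 6) − 12 = 0, and ∂_2 has invariant factor 2 > 1, so H_1 = Z/2.
  H_2: rank ker ∂_2 − rank ∂_3 = (12 − 12) − 0 = 0, and there is no ∂_3, so H_2 = 0.

As a check, the Euler characteristic is 7 − 18 + 12 = 1, which agrees with 1 − 0 + 0 = 1.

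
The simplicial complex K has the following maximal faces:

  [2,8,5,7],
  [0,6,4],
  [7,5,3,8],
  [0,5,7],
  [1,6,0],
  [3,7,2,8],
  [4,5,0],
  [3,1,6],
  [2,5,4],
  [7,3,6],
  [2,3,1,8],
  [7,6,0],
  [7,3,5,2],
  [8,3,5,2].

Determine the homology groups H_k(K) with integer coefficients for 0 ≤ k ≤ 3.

Fix the vertex order 0 < 1 < 2 < 3 < 4 < 5 < 6 < 7 < 8 and write every simplex with vertices in increasing order. Then dim K = 3 and the simplices of K are:

  0-simplices (9): [0], [1], [2], [3], [4], [5], [6], [7], [8]
  1-simplices (24): (24 of them)
  2-simplices (21): (21 of them)
  3-simplices (6): [1,2,3,8], [2,3,5,7], [2,3,5,8], [2,3,7,8], [2,5,7,8], [3,5,7,8]

giving chain groups C_0 ≅ Z^9, C_1 ≅ Z^24, C_2 ≅ Z^21, C_3 ≅ Z^6.

Boundary ∂_1: C_1 → C_0 is given by ∂[p,q] = [q] − [p]. For instance
  ∂[5,8] = [8] − [5].
The resulting 9×24 matrix has rank 8, and its Smith normal form has invariant factors (1,1,1,1,1,1,1,1).

∂_2: C_2 → C_1 maps a triangle to the signed sum of its edges. For instance
  ∂[2,3,7] = [3,7] − [2,7] + [2,3],
  ∂[2,3,5] = [3,5] − [2,5] + [2,3].
This gives a 24×21 integer matrix of rank 16; reducing to Smith normal form yields diagonal entries (1,1,1,1,1,1,1,1,1,1,1,1,1,1,1,1).

The boundary map ∂_3: C_3 → C_2 sends each 3-simplex σ to the alternating sum Σ_i (−1)^i (σ with its i-th vertex removed). For instance
  ∂[2,3,5,8] = [3,5,8] − [2,5,8] + [2,3,8] − [2,3,5],
  ∂[1,2,3,8] = [2,3,8] − [1,3,8] + [1,2,8] − [1,2,3].
The 21×6 boundary matrix has rank 5 and Smith normal form diag(1,1,1,1,1).

Reading off H_k = ker ∂_k / im ∂_{k+1}:

  H_0: rank C_0 − rank ∂_1 = 9 − 8 = 1, and the invariant factors of ∂_1 are all 1, so H_0 ≅ Z.
  H_1: rank ker ∂_1 − rank ∂_2 = (24 − 8) − 16 = 0, and the invariant factors of ∂_2 are all 1, so H_1 ≅ 0.
  H_2: rank ker ∂_2 − rank ∂_3 = (21 − 16) − 5 = 0, and the invariant factors of ∂_3 are all 1, so H_2 ≅ 0.
  H_3: rank ker ∂_3 − rank ∂_4 = (6 − 5) − 0 = 1, and there is no ∂_4, so H_3 ≅ Z.

As a check, the Euler characteristic is 9 − 24 + 21 − 6 = 0, which agrees with 1 − 0 + 0 − 1 = 0.

H_0 ≅ Z,  H_1 = 0,  H_2 = 0,  H_3 ≅ Z.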